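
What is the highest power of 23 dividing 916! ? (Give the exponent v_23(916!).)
v_23(916!) = 40

Legendre's formula: v_p(n!) = Σ_{k ≥ 1} ⌊n / p^k⌋. For p = 23, n = 916, the terms are:
  ⌊916/23^1⌋ = ⌊916/23⌋ = 39
  ⌊916/23^2⌋ = ⌊916/529⌋ = 1
(the next term ⌊916/23^3⌋ = 0, terminating the sum). Summing: v_23(916!) = 39 + 1 = 40.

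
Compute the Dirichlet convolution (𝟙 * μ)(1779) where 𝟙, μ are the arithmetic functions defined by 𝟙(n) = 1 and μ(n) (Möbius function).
(𝟙 * μ)(1779) = 0

Divisors of 1779: [1, 3, 593, 1779]. For each d | 1779:
  d = 1: 𝟙(1) · μ(1779/1) = 1 · 1 = 1
  d = 3: 𝟙(3) · μ(1779/3) = 1 · -1 = -1
  d = 593: 𝟙(593) · μ(1779/593) = 1 · -1 = -1
  d = 1779: 𝟙(1779) · μ(1779/1779) = 1 · 1 = 1
Summing: (𝟙 * μ)(1779) = 1 + -1 + -1 + 1 = 0.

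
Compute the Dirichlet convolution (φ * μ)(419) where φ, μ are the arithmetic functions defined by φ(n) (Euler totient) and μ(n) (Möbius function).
(φ * μ)(419) = 417

Divisors of 419: [1, 419]. For each d | 419:
  d = 1: φ(1) · μ(419/1) = 1 · -1 = -1
  d = 419: φ(419) · μ(419/419) = 418 · 1 = 418
Summing: (φ * μ)(419) = -1 + 418 = 417.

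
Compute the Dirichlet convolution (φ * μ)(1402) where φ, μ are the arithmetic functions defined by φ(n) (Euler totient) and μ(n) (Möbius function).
(φ * μ)(1402) = 0

Divisors of 1402: [1, 2, 701, 1402]. For each d | 1402:
  d = 1: φ(1) · μ(1402/1) = 1 · 1 = 1
  d = 2: φ(2) · μ(1402/2) = 1 · -1 = -1
  d = 701: φ(701) · μ(1402/701) = 700 · -1 = -700
  d = 1402: φ(1402) · μ(1402/1402) = 700 · 1 = 700
Summing: (φ * μ)(1402) = 1 + -1 + -700 + 700 = 0.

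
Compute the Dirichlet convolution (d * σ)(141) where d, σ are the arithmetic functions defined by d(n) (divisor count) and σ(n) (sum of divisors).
(d * σ)(141) = 300

Divisors of 141: [1, 3, 47, 141]. For each d | 141:
  d = 1: d(1) · σ(141/1) = 1 · 192 = 192
  d = 3: d(3) · σ(141/3) = 2 · 48 = 96
  d = 47: d(47) · σ(141/47) = 2 · 4 = 8
  d = 141: d(141) · σ(141/141) = 4 · 1 = 4
Summing: (d * σ)(141) = 192 + 96 + 8 + 4 = 300.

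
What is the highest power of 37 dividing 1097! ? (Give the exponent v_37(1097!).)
v_37(1097!) = 29

Legendre's formula: v_p(n!) = Σ_{k ≥ 1} ⌊n / p^k⌋. For p = 37, n = 1097, the terms are:
  ⌊1097/37^1⌋ = ⌊1097/37⌋ = 29
(the next term ⌊1097/37^2⌋ = 0, terminating the sum). Summing: v_37(1097!) = 29 = 29.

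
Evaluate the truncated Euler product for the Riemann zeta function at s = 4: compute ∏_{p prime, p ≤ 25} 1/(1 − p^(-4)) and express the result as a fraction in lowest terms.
∏ = 179711034607426083154393/166042662475294310400000

The primes p ≤ 25 are [2, 3, 5, 7, 11, 13, 17, 19, 23]. For each prime, (1 − 1/p^4)^(-1) = p^4 / (p^4 − 1). The product is (1 − 1/2^4)^(-1), (1 − 1/3^4)^(-1), (1 − 1/5^4)^(-1), (1 − 1/7^4)^(-1), (1 − 1/11^4)^(-1), (1 − 1/13^4)^(-1), (1 − 1/17^4)^(-1), (1 − 1/19^4)^(-1), (1 − 1/23^4)^(-1) = ∏ p^4 / (p^4 − 1) = 179711034607426083154393/166042662475294310400000.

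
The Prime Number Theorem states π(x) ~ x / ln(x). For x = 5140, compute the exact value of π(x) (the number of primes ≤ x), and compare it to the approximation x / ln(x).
π(5140) = 685;  x/ln(x) ≈ 601.53;  relative error ≈ 12.18%.

Directly count primes up to 5140: π(5140) = 685. The PNT approximation gives 5140/ln(5140) ≈ 5140/8.54481 ≈ 601.53. Relative error (π(x) − x/ln(x)) / π(x) ≈ 12.18%; the approximation is known to undercount slightly (Li(x) is a better estimate).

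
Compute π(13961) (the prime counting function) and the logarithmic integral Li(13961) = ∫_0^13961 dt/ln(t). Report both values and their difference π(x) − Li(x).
π(13961) = 1648;  Li(13961) ≈ 1668.17;  π(x) − Li(x) ≈ -20.17.

Direct count of primes ≤ 13961 gives π(13961) = 1648. Numerical evaluation of the logarithmic integral gives Li(13961) ≈ 1668.17. The difference π(x) − Li(x) ≈ -20.17 is typically negative for small/moderate x (Li(x) overestimates), though Littlewood's theorem shows this sign changes infinitely often.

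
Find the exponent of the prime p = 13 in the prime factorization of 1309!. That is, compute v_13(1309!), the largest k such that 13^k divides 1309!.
v_13(1309!) = 107

Legendre's formula: v_p(n!) = Σ_{k ≥ 1} ⌊n / p^k⌋. For p = 13, n = 1309, the terms are:
  ⌊1309/13^1⌋ = ⌊1309/13⌋ = 100
  ⌊1309/13^2⌋ = ⌊1309/169⌋ = 7
(the next term ⌊1309/13^3⌋ = 0, terminating the sum). Summing: v_13(1309!) = 100 + 7 = 107.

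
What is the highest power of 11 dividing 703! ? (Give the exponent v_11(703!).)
v_11(703!) = 68

Legendre's formula: v_p(n!) = Σ_{k ≥ 1} ⌊n / p^k⌋. For p = 11, n = 703, the terms are:
  ⌊703/11^1⌋ = ⌊703/11⌋ = 63
  ⌊703/11^2⌋ = ⌊703/121⌋ = 5
(the next term ⌊703/11^3⌋ = 0, terminating the sum). Summing: v_11(703!) = 63 + 5 = 68.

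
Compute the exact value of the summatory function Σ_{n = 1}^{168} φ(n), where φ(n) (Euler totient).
Σ_{n ≤ 168} φ(n) = 8610

Compute φ(n) for each 1 ≤ n ≤ 168: φ(1) = 1, φ(2) = 1, φ(3) = 2, φ(4) = 2, φ(5) = 4, φ(6) = 2, φ(7) = 6, φ(8) = 4, φ(9) = 6, φ(10) = 4, φ(11) = 10, φ(12) = 4, φ(13) = 12, φ(14) = 6, φ(15) = 8, φ(16) = 8, φ(17) = 16, φ(18) = 6, φ(19) = 18, φ(20) = 8, φ(21) = 12, φ(22) = 10, φ(23) = 22, φ(24) = 8, φ(25) = 20, φ(26) = 12, φ(27) = 18, φ(28) = 12, φ(29) = 28, φ(30) = 8, φ(31) = 30, φ(32) = 16, φ(33) = 20, φ(34) = 16, φ(35) = 24, φ(36) = 12, φ(37) = 36, φ(38) = 18, φ(39) = 24, φ(40) = 16, φ(41) = 40, φ(42) = 12, φ(43) = 42, φ(44) = 20, φ(45) = 24, φ(46) = 22, φ(47) = 46, φ(48) = 16, φ(49) = 42, φ(50) = 20, φ(51) = 32, φ(52) = 24, φ(53) = 52, φ(54) = 18, φ(55) = 40, φ(56) = 24, φ(57) = 36, φ(58) = 28, φ(59) = 58, φ(60) = 16, φ(61) = 60, φ(62) = 30, φ(63) = 36, φ(64) = 32, φ(65) = 48, φ(66) = 20, φ(67) = 66, φ(68) = 32, φ(69) = 44, φ(70) = 24, φ(71) = 70, φ(72) = 24, φ(73) = 72, φ(74) = 36, φ(75) = 40, φ(76) = 36, φ(77) = 60, φ(78) = 24, φ(79) = 78, φ(80) = 32, φ(81) = 54, φ(82) = 40, φ(83) = 82, φ(84) = 24, φ(85) = 64, φ(86) = 42, φ(87) = 56, φ(88) = 40, φ(89) = 88, φ(90) = 24, φ(91) = 72, φ(92) = 44, φ(93) = 60, φ(94) = 46, φ(95) = 72, φ(96) = 32, φ(97) = 96, φ(98) = 42, φ(99) = 60, φ(100) = 40, φ(101) = 100, φ(102) = 32, φ(103) = 102, φ(104) = 48, φ(105) = 48, φ(106) = 52, φ(107) = 106, φ(108) = 36, φ(109) = 108, φ(110) = 40, φ(111) = 72, φ(112) = 48, φ(113) = 112, φ(114) = 36, φ(115) = 88, φ(116) = 56, φ(117) = 72, φ(118) = 58, φ(119) = 96, φ(120) = 32, φ(121) = 110, φ(122) = 60, φ(123) = 80, φ(124) = 60, φ(125) = 100, φ(126) = 36, φ(127) = 126, φ(128) = 64, φ(129) = 84, φ(130) = 48, φ(131) = 130, φ(132) = 40, φ(133) = 108, φ(134) = 66, φ(135) = 72, φ(136) = 64, φ(137) = 136, φ(138) = 44, φ(139) = 138, φ(140) = 48, φ(141) = 92, φ(142) = 70, φ(143) = 120, φ(144) = 48, φ(145) = 112, φ(146) = 72, φ(147) = 84, φ(148) = 72, φ(149) = 148, φ(150) = 40, φ(151) = 150, φ(152) = 72, φ(153) = 96, φ(154) = 60, φ(155) = 120, φ(156) = 48, φ(157) = 156, φ(158) = 78, φ(159) = 104, φ(160) = 64, φ(161) = 132, φ(162) = 54, φ(163) = 162, φ(164) = 80, φ(165) = 80, φ(166) = 82, φ(167) = 166, φ(168) = 48. Summing all 168 values: 8610. (Average order: Σ_{n ≤ x} φ(n) ~ (3/π²) x². For x = 168, (3/π²)·168² ≈ 8579.07.)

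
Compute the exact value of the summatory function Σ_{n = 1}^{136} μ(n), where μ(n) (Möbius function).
Σ_{n ≤ 136} μ(n) = -1

Compute μ(n) for each 1 ≤ n ≤ 136: μ(1) = 1, μ(2) = -1, μ(3) = -1, μ(4) = 0, μ(5) = -1, μ(6) = 1, μ(7) = -1, μ(8) = 0, μ(9) = 0, μ(10) = 1, μ(11) = -1, μ(12) = 0, μ(13) = -1, μ(14) = 1, μ(15) = 1, μ(16) = 0, μ(17) = -1, μ(18) = 0, μ(19) = -1, μ(20) = 0, μ(21) = 1, μ(22) = 1, μ(23) = -1, μ(24) = 0, μ(25) = 0, μ(26) = 1, μ(27) = 0, μ(28) = 0, μ(29) = -1, μ(30) = -1, μ(31) = -1, μ(32) = 0, μ(33) = 1, μ(34) = 1, μ(35) = 1, μ(36) = 0, μ(37) = -1, μ(38) = 1, μ(39) = 1, μ(40) = 0, μ(41) = -1, μ(42) = -1, μ(43) = -1, μ(44) = 0, μ(45) = 0, μ(46) = 1, μ(47) = -1, μ(48) = 0, μ(49) = 0, μ(50) = 0, μ(51) = 1, μ(52) = 0, μ(53) = -1, μ(54) = 0, μ(55) = 1, μ(56) = 0, μ(57) = 1, μ(58) = 1, μ(59) = -1, μ(60) = 0, μ(61) = -1, μ(62) = 1, μ(63) = 0, μ(64) = 0, μ(65) = 1, μ(66) = -1, μ(67) = -1, μ(68) = 0, μ(69) = 1, μ(70) = -1, μ(71) = -1, μ(72) = 0, μ(73) = -1, μ(74) = 1, μ(75) = 0, μ(76) = 0, μ(77) = 1, μ(78) = -1, μ(79) = -1, μ(80) = 0, μ(81) = 0, μ(82) = 1, μ(83) = -1, μ(84) = 0, μ(85) = 1, μ(86) = 1, μ(87) = 1, μ(88) = 0, μ(89) = -1, μ(90) = 0, μ(91) = 1, μ(92) = 0, μ(93) = 1, μ(94) = 1, μ(95) = 1, μ(96) = 0, μ(97) = -1, μ(98) = 0, μ(99) = 0, μ(100) = 0, μ(101) = -1, μ(102) = -1, μ(103) = -1, μ(104) = 0, μ(105) = -1, μ(106) = 1, μ(107) = -1, μ(108) = 0, μ(109) = -1, μ(110) = -1, μ(111) = 1, μ(112) = 0, μ(113) = -1, μ(114) = -1, μ(115) = 1, μ(116) = 0, μ(117) = 0, μ(118) = 1, μ(119) = 1, μ(120) = 0, μ(121) = 0, μ(122) = 1, μ(123) = 1, μ(124) = 0, μ(125) = 0, μ(126) = 0, μ(127) = -1, μ(128) = 0, μ(129) = 1, μ(130) = -1, μ(131) = -1, μ(132) = 0, μ(133) = 1, μ(134) = 1, μ(135) = 0, μ(136) = 0. Summing all 136 values: -1. (Mertens function M(x) = Σ_{n ≤ x} μ(n); on average M(x) should be small (PNT ⟺ M(x) = o(x)).)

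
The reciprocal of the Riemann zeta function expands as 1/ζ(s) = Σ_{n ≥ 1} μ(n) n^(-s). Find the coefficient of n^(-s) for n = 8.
μ(8) = 0

Factor n = 8 = 2^3. μ(n) = 0 if any exponent ≥ 2 (not squarefree); otherwise μ(n) = (−1)^{ω(n)} where ω(n) is the number of distinct prime factors. Applying: μ(8) = 0.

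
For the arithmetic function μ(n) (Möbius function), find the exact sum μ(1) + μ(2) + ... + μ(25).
Σ_{n ≤ 25} μ(n) = -2

Compute μ(n) for each 1 ≤ n ≤ 25: μ(1) = 1, μ(2) = -1, μ(3) = -1, μ(4) = 0, μ(5) = -1, μ(6) = 1, μ(7) = -1, μ(8) = 0, μ(9) = 0, μ(10) = 1, μ(11) = -1, μ(12) = 0, μ(13) = -1, μ(14) = 1, μ(15) = 1, μ(16) = 0, μ(17) = -1, μ(18) = 0, μ(19) = -1, μ(20) = 0, μ(21) = 1, μ(22) = 1, μ(23) = -1, μ(24) = 0, μ(25) = 0. Summing all 25 values: -2. (Mertens function M(x) = Σ_{n ≤ x} μ(n); on average M(x) should be small (PNT ⟺ M(x) = o(x)).)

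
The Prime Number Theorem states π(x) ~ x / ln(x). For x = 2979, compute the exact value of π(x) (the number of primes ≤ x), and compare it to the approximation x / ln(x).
π(2979) = 429;  x/ln(x) ≈ 372.41;  relative error ≈ 13.19%.

Directly count primes up to 2979: π(2979) = 429. The PNT approximation gives 2979/ln(2979) ≈ 2979/7.99934 ≈ 372.41. Relative error (π(x) − x/ln(x)) / π(x) ≈ 13.19%; the approximation is known to undercount slightly (Li(x) is a better estimate).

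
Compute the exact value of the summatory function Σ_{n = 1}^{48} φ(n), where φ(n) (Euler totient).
Σ_{n ≤ 48} φ(n) = 712

Compute φ(n) for each 1 ≤ n ≤ 48: φ(1) = 1, φ(2) = 1, φ(3) = 2, φ(4) = 2, φ(5) = 4, φ(6) = 2, φ(7) = 6, φ(8) = 4, φ(9) = 6, φ(10) = 4, φ(11) = 10, φ(12) = 4, φ(13) = 12, φ(14) = 6, φ(15) = 8, φ(16) = 8, φ(17) = 16, φ(18) = 6, φ(19) = 18, φ(20) = 8, φ(21) = 12, φ(22) = 10, φ(23) = 22, φ(24) = 8, φ(25) = 20, φ(26) = 12, φ(27) = 18, φ(28) = 12, φ(29) = 28, φ(30) = 8, φ(31) = 30, φ(32) = 16, φ(33) = 20, φ(34) = 16, φ(35) = 24, φ(36) = 12, φ(37) = 36, φ(38) = 18, φ(39) = 24, φ(40) = 16, φ(41) = 40, φ(42) = 12, φ(43) = 42, φ(44) = 20, φ(45) = 24, φ(46) = 22, φ(47) = 46, φ(48) = 16. Summing all 48 values: 712. (Average order: Σ_{n ≤ x} φ(n) ~ (3/π²) x². For x = 48, (3/π²)·48² ≈ 700.33.)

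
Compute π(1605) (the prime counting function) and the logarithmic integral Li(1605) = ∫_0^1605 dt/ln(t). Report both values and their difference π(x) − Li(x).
π(1605) = 252;  Li(1605) ≈ 262.10;  π(x) − Li(x) ≈ -10.10.

Direct count of primes ≤ 1605 gives π(1605) = 252. Numerical evaluation of the logarithmic integral gives Li(1605) ≈ 262.10. The difference π(x) − Li(x) ≈ -10.10 is typically negative for small/moderate x (Li(x) overestimates), though Littlewood's theorem shows this sign changes infinitely often.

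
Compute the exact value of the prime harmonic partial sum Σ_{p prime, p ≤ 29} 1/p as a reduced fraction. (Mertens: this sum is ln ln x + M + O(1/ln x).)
Σ 1/p = 9920878441/6469693230

π(29) = 10, so the primes ≤ 29 are [2, 3, 5, 7, 11, 13, 17, 19, 23, 29]. Summing 1/p over these primes: 9920878441/6469693230 ≈ 1.5334. Mertens estimate ln ln(29) + 0.2615 ≈ 1.4756.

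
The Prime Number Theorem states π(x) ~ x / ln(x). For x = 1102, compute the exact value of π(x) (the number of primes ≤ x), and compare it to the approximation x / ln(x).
π(1102) = 184;  x/ln(x) ≈ 157.32;  relative error ≈ 14.50%.

Directly count primes up to 1102: π(1102) = 184. The PNT approximation gives 1102/ln(1102) ≈ 1102/7.00488 ≈ 157.32. Relative error (π(x) − x/ln(x)) / π(x) ≈ 14.50%; the approximation is known to undercount slightly (Li(x) is a better estimate).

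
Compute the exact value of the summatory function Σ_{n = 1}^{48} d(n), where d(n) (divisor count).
Σ_{n ≤ 48} d(n) = 198

Compute d(n) for each 1 ≤ n ≤ 48: d(1) = 1, d(2) = 2, d(3) = 2, d(4) = 3, d(5) = 2, d(6) = 4, d(7) = 2, d(8) = 4, d(9) = 3, d(10) = 4, d(11) = 2, d(12) = 6, d(13) = 2, d(14) = 4, d(15) = 4, d(16) = 5, d(17) = 2, d(18) = 6, d(19) = 2, d(20) = 6, d(21) = 4, d(22) = 4, d(23) = 2, d(24) = 8, d(25) = 3, d(26) = 4, d(27) = 4, d(28) = 6, d(29) = 2, d(30) = 8, d(31) = 2, d(32) = 6, d(33) = 4, d(34) = 4, d(35) = 4, d(36) = 9, d(37) = 2, d(38) = 4, d(39) = 4, d(40) = 8, d(41) = 2, d(42) = 8, d(43) = 2, d(44) = 6, d(45) = 6, d(46) = 4, d(47) = 2, d(48) = 10. Summing all 48 values: 198. (Dirichlet's divisor formula: Σ_{n ≤ x} d(n) = x ln(x) + (2γ − 1) x + O(√x). For x = 48, the asymptotic estimate is ≈ 193.23.)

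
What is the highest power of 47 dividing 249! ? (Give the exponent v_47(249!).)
v_47(249!) = 5

Legendre's formula: v_p(n!) = Σ_{k ≥ 1} ⌊n / p^k⌋. For p = 47, n = 249, the terms are:
  ⌊249/47^1⌋ = ⌊249/47⌋ = 5
(the next term ⌊249/47^2⌋ = 0, terminating the sum). Summing: v_47(249!) = 5 = 5.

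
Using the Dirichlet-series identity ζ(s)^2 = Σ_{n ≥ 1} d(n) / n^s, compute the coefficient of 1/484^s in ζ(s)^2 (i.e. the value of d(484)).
d(484) = 9

ζ(s)^2 = (Σ 1/m^s)(Σ 1/k^s). The coefficient of 1/n^s in the product is the number of ordered pairs (m, k) with mk = n, which equals d(n). For n = 484, divisors are [1, 2, 4, 11, 22, 44, 121, 242, 484], so d(484) = 9.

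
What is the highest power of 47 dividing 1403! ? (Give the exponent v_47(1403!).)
v_47(1403!) = 29

Legendre's formula: v_p(n!) = Σ_{k ≥ 1} ⌊n / p^k⌋. For p = 47, n = 1403, the terms are:
  ⌊1403/47^1⌋ = ⌊1403/47⌋ = 29
(the next term ⌊1403/47^2⌋ = 0, terminating the sum). Summing: v_47(1403!) = 29 = 29.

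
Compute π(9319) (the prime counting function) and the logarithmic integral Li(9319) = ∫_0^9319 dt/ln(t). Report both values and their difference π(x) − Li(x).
π(9319) = 1153;  Li(9319) ≈ 1171.92;  π(x) − Li(x) ≈ -18.92.

Direct count of primes ≤ 9319 gives π(9319) = 1153. Numerical evaluation of the logarithmic integral gives Li(9319) ≈ 1171.92. The difference π(x) − Li(x) ≈ -18.92 is typically negative for small/moderate x (Li(x) overestimates), though Littlewood's theorem shows this sign changes infinitely often.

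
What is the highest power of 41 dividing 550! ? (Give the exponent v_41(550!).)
v_41(550!) = 13

Legendre's formula: v_p(n!) = Σ_{k ≥ 1} ⌊n / p^k⌋. For p = 41, n = 550, the terms are:
  ⌊550/41^1⌋ = ⌊550/41⌋ = 13
(the next term ⌊550/41^2⌋ = 0, terminating the sum). Summing: v_41(550!) = 13 = 13.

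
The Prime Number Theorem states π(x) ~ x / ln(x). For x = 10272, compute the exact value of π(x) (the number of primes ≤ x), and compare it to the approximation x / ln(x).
π(10272) = 1260;  x/ln(x) ≈ 1112.03;  relative error ≈ 11.74%.

Directly count primes up to 10272: π(10272) = 1260. The PNT approximation gives 10272/ln(10272) ≈ 10272/9.23718 ≈ 1112.03. Relative error (π(x) − x/ln(x)) / π(x) ≈ 11.74%; the approximation is known to undercount slightly (Li(x) is a better estimate).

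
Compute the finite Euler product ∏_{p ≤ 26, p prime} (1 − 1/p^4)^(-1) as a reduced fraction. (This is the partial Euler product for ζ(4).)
∏ = 179711034607426083154393/166042662475294310400000

The primes p ≤ 26 are [2, 3, 5, 7, 11, 13, 17, 19, 23]. For each prime, (1 − 1/p^4)^(-1) = p^4 / (p^4 − 1). The product is (1 − 1/2^4)^(-1), (1 − 1/3^4)^(-1), (1 − 1/5^4)^(-1), (1 − 1/7^4)^(-1), (1 − 1/11^4)^(-1), (1 − 1/13^4)^(-1), (1 − 1/17^4)^(-1), (1 − 1/19^4)^(-1), (1 − 1/23^4)^(-1) = ∏ p^4 / (p^4 − 1) = 179711034607426083154393/166042662475294310400000.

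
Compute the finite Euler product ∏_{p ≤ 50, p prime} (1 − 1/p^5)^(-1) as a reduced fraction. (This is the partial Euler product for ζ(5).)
∏ = 505807800965451248053830657783332590848273750176189703324931155978491/487794643941809531294334436783738741459341109492573787399981389578240

The primes p ≤ 50 are [2, 3, 5, 7, 11, 13, 17, 19, 23, 29, 31, 37, 41, 43, 47]. For each prime, (1 − 1/p^5)^(-1) = p^5 / (p^5 − 1). The product is (1 − 1/2^5)^(-1), (1 − 1/3^5)^(-1), (1 − 1/5^5)^(-1), (1 − 1/7^5)^(-1), (1 − 1/11^5)^(-1), (1 − 1/13^5)^(-1), (1 − 1/17^5)^(-1), (1 − 1/19^5)^(-1), (1 − 1/23^5)^(-1), (1 − 1/29^5)^(-1), (1 − 1/31^5)^(-1), (1 − 1/37^5)^(-1), (1 − 1/41^5)^(-1), (1 − 1/43^5)^(-1), (1 − 1/47^5)^(-1) = ∏ p^5 / (p^5 − 1) = 505807800965451248053830657783332590848273750176189703324931155978491/487794643941809531294334436783738741459341109492573787399981389578240.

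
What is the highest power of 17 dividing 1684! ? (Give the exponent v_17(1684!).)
v_17(1684!) = 104

Legendre's formula: v_p(n!) = Σ_{k ≥ 1} ⌊n / p^k⌋. For p = 17, n = 1684, the terms are:
  ⌊1684/17^1⌋ = ⌊1684/17⌋ = 99
  ⌊1684/17^2⌋ = ⌊1684/289⌋ = 5
(the next term ⌊1684/17^3⌋ = 0, terminating the sum). Summing: v_17(1684!) = 99 + 5 = 104.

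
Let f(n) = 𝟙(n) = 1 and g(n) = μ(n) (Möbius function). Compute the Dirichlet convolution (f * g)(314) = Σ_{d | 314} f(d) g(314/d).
(𝟙 * μ)(314) = 0

Divisors of 314: [1, 2, 157, 314]. For each d | 314:
  d = 1: 𝟙(1) · μ(314/1) = 1 · 1 = 1
  d = 2: 𝟙(2) · μ(314/2) = 1 · -1 = -1
  d = 157: 𝟙(157) · μ(314/157) = 1 · -1 = -1
  d = 314: 𝟙(314) · μ(314/314) = 1 · 1 = 1
Summing: (𝟙 * μ)(314) = 1 + -1 + -1 + 1 = 0.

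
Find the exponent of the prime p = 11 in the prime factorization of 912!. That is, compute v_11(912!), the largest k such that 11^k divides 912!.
v_11(912!) = 89

Legendre's formula: v_p(n!) = Σ_{k ≥ 1} ⌊n / p^k⌋. For p = 11, n = 912, the terms are:
  ⌊912/11^1⌋ = ⌊912/11⌋ = 82
  ⌊912/11^2⌋ = ⌊912/121⌋ = 7
(the next term ⌊912/11^3⌋ = 0, terminating the sum). Summing: v_11(912!) = 82 + 7 = 89.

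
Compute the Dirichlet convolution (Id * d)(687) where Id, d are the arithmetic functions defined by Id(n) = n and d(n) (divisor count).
(Id * d)(687) = 1155

Divisors of 687: [1, 3, 229, 687]. For each d | 687:
  d = 1: Id(1) · d(687/1) = 1 · 4 = 4
  d = 3: Id(3) · d(687/3) = 3 · 2 = 6
  d = 229: Id(229) · d(687/229) = 229 · 2 = 458
  d = 687: Id(687) · d(687/687) = 687 · 1 = 687
Summing: (Id * d)(687) = 4 + 6 + 458 + 687 = 1155.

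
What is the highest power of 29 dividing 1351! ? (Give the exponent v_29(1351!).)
v_29(1351!) = 47

Legendre's formula: v_p(n!) = Σ_{k ≥ 1} ⌊n / p^k⌋. For p = 29, n = 1351, the terms are:
  ⌊1351/29^1⌋ = ⌊1351/29⌋ = 46
  ⌊1351/29^2⌋ = ⌊1351/841⌋ = 1
(the next term ⌊1351/29^3⌋ = 0, terminating the sum). Summing: v_29(1351!) = 46 + 1 = 47.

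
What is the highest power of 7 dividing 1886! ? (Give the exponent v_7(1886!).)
v_7(1886!) = 312

Legendre's formula: v_p(n!) = Σ_{k ≥ 1} ⌊n / p^k⌋. For p = 7, n = 1886, the terms are:
  ⌊1886/7^1⌋ = ⌊1886/7⌋ = 269
  ⌊1886/7^2⌋ = ⌊1886/49⌋ = 38
  ⌊1886/7^3⌋ = ⌊1886/343⌋ = 5
(the next term ⌊1886/7^4⌋ = 0, terminating the sum). Summing: v_7(1886!) = 269 + 38 + 5 = 312.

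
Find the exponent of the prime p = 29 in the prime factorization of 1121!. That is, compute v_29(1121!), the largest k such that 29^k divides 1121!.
v_29(1121!) = 39

Legendre's formula: v_p(n!) = Σ_{k ≥ 1} ⌊n / p^k⌋. For p = 29, n = 1121, the terms are:
  ⌊1121/29^1⌋ = ⌊1121/29⌋ = 38
  ⌊1121/29^2⌋ = ⌊1121/841⌋ = 1
(the next term ⌊1121/29^3⌋ = 0, terminating the sum). Summing: v_29(1121!) = 38 + 1 = 39.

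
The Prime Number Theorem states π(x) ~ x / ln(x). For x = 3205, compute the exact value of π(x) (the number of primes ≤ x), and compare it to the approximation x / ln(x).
π(3205) = 453;  x/ln(x) ≈ 397.03;  relative error ≈ 12.36%.

Directly count primes up to 3205: π(3205) = 453. The PNT approximation gives 3205/ln(3205) ≈ 3205/8.07247 ≈ 397.03. Relative error (π(x) − x/ln(x)) / π(x) ≈ 12.36%; the approximation is known to undercount slightly (Li(x) is a better estimate).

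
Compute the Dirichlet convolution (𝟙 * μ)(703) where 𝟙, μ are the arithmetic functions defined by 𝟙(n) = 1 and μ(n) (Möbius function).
(𝟙 * μ)(703) = 0

Divisors of 703: [1, 19, 37, 703]. For each d | 703:
  d = 1: 𝟙(1) · μ(703/1) = 1 · 1 = 1
  d = 19: 𝟙(19) · μ(703/19) = 1 · -1 = -1
  d = 37: 𝟙(37) · μ(703/37) = 1 · -1 = -1
  d = 703: 𝟙(703) · μ(703/703) = 1 · 1 = 1
Summing: (𝟙 * μ)(703) = 1 + -1 + -1 + 1 = 0.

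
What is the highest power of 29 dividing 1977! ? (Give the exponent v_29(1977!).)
v_29(1977!) = 70

Legendre's formula: v_p(n!) = Σ_{k ≥ 1} ⌊n / p^k⌋. For p = 29, n = 1977, the terms are:
  ⌊1977/29^1⌋ = ⌊1977/29⌋ = 68
  ⌊1977/29^2⌋ = ⌊1977/841⌋ = 2
(the next term ⌊1977/29^3⌋ = 0, terminating the sum). Summing: v_29(1977!) = 68 + 2 = 70.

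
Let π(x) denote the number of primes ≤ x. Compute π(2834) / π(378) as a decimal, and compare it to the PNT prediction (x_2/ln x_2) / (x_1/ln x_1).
π(2834)/π(378) = 411/74 ≈ 5.5541;  PNT prediction ≈ 5.5974.

π(378) = 74 and π(2834) = 411, so π(2834)/π(378) ≈ 5.5541. The PNT-predicted ratio is (2834/ln(2834)) / (378/ln(378)) ≈ 5.5974. The two agree to within a few percent, as expected.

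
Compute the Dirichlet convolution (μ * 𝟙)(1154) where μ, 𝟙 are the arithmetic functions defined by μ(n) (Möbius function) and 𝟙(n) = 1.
(μ * 𝟙)(1154) = 0

Divisors of 1154: [1, 2, 577, 1154]. For each d | 1154:
  d = 1: μ(1) · 𝟙(1154/1) = 1 · 1 = 1
  d = 2: μ(2) · 𝟙(1154/2) = -1 · 1 = -1
  d = 577: μ(577) · 𝟙(1154/577) = -1 · 1 = -1
  d = 1154: μ(1154) · 𝟙(1154/1154) = 1 · 1 = 1
Summing: (μ * 𝟙)(1154) = 1 + -1 + -1 + 1 = 0.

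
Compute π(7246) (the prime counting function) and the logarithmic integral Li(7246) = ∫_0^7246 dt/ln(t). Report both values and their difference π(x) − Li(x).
π(7246) = 926;  Li(7246) ≈ 942.06;  π(x) − Li(x) ≈ -16.06.

Direct count of primes ≤ 7246 gives π(7246) = 926. Numerical evaluation of the logarithmic integral gives Li(7246) ≈ 942.06. The difference π(x) − Li(x) ≈ -16.06 is typically negative for small/moderate x (Li(x) overestimates), though Littlewood's theorem shows this sign changes infinitely often.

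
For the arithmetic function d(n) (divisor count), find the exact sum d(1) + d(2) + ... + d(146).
Σ_{n ≤ 146} d(n) = 754

Compute d(n) for each 1 ≤ n ≤ 146: d(1) = 1, d(2) = 2, d(3) = 2, d(4) = 3, d(5) = 2, d(6) = 4, d(7) = 2, d(8) = 4, d(9) = 3, d(10) = 4, d(11) = 2, d(12) = 6, d(13) = 2, d(14) = 4, d(15) = 4, d(16) = 5, d(17) = 2, d(18) = 6, d(19) = 2, d(20) = 6, d(21) = 4, d(22) = 4, d(23) = 2, d(24) = 8, d(25) = 3, d(26) = 4, d(27) = 4, d(28) = 6, d(29) = 2, d(30) = 8, d(31) = 2, d(32) = 6, d(33) = 4, d(34) = 4, d(35) = 4, d(36) = 9, d(37) = 2, d(38) = 4, d(39) = 4, d(40) = 8, d(41) = 2, d(42) = 8, d(43) = 2, d(44) = 6, d(45) = 6, d(46) = 4, d(47) = 2, d(48) = 10, d(49) = 3, d(50) = 6, d(51) = 4, d(52) = 6, d(53) = 2, d(54) = 8, d(55) = 4, d(56) = 8, d(57) = 4, d(58) = 4, d(59) = 2, d(60) = 12, d(61) = 2, d(62) = 4, d(63) = 6, d(64) = 7, d(65) = 4, d(66) = 8, d(67) = 2, d(68) = 6, d(69) = 4, d(70) = 8, d(71) = 2, d(72) = 12, d(73) = 2, d(74) = 4, d(75) = 6, d(76) = 6, d(77) = 4, d(78) = 8, d(79) = 2, d(80) = 10, d(81) = 5, d(82) = 4, d(83) = 2, d(84) = 12, d(85) = 4, d(86) = 4, d(87) = 4, d(88) = 8, d(89) = 2, d(90) = 12, d(91) = 4, d(92) = 6, d(93) = 4, d(94) = 4, d(95) = 4, d(96) = 12, d(97) = 2, d(98) = 6, d(99) = 6, d(100) = 9, d(101) = 2, d(102) = 8, d(103) = 2, d(104) = 8, d(105) = 8, d(106) = 4, d(107) = 2, d(108) = 12, d(109) = 2, d(110) = 8, d(111) = 4, d(112) = 10, d(113) = 2, d(114) = 8, d(115) = 4, d(116) = 6, d(117) = 6, d(118) = 4, d(119) = 4, d(120) = 16, d(121) = 3, d(122) = 4, d(123) = 4, d(124) = 6, d(125) = 4, d(126) = 12, d(127) = 2, d(128) = 8, d(129) = 4, d(130) = 8, d(131) = 2, d(132) = 12, d(133) = 4, d(134) = 4, d(135) = 8, d(136) = 8, d(137) = 2, d(138) = 8, d(139) = 2, d(140) = 12, d(141) = 4, d(142) = 4, d(143) = 4, d(144) = 15, d(145) = 4, d(146) = 4. Summing all 146 values: 754. (Dirichlet's divisor formula: Σ_{n ≤ x} d(n) = x ln(x) + (2γ − 1) x + O(√x). For x = 146, the asymptotic estimate is ≈ 750.15.)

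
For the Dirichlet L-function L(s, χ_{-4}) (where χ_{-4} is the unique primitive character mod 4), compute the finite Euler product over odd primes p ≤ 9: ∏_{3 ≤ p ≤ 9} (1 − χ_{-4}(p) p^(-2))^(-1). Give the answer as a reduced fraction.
∏ = 147/160

The odd primes p ≤ 9 are [3, 5, 7]. For each, χ(p) = 1 if p ≡ 1 mod 4, χ(p) = −1 if p ≡ 3 mod 4. Taking (1 − χ(p)/p^2)^(-1) = p^2/(p^2 − χ(p)): (1 − (-1)/3^2)^(-1) · (1 − (1)/5^2)^(-1) · (1 − (-1)/7^2)^(-1) = 147/160.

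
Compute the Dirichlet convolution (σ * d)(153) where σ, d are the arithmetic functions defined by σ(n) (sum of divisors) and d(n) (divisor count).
(σ * d)(153) = 480

Divisors of 153: [1, 3, 9, 17, 51, 153]. For each d | 153:
  d = 1: σ(1) · d(153/1) = 1 · 6 = 6
  d = 3: σ(3) · d(153/3) = 4 · 4 = 16
  d = 9: σ(9) · d(153/9) = 13 · 2 = 26
  d = 17: σ(17) · d(153/17) = 18 · 3 = 54
  d = 51: σ(51) · d(153/51) = 72 · 2 = 144
  d = 153: σ(153) · d(153/153) = 234 · 1 = 234
Summing: (σ * d)(153) = 6 + 16 + 26 + 54 + 144 + 234 = 480.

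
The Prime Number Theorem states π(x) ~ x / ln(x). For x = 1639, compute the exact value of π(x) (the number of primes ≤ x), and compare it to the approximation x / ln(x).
π(1639) = 259;  x/ln(x) ≈ 221.43;  relative error ≈ 14.51%.

Directly count primes up to 1639: π(1639) = 259. The PNT approximation gives 1639/ln(1639) ≈ 1639/7.40184 ≈ 221.43. Relative error (π(x) − x/ln(x)) / π(x) ≈ 14.51%; the approximation is known to undercount slightly (Li(x) is a better estimate).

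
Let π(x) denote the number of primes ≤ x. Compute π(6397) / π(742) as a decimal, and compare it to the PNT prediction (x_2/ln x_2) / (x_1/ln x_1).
π(6397)/π(742) = 834/131 ≈ 6.3664;  PNT prediction ≈ 6.5020.

π(742) = 131 and π(6397) = 834, so π(6397)/π(742) ≈ 6.3664. The PNT-predicted ratio is (6397/ln(6397)) / (742/ln(742)) ≈ 6.5020. The two agree to within a few percent, as expected.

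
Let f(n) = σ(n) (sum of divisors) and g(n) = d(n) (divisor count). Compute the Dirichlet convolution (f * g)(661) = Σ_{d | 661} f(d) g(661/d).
(σ * d)(661) = 664

Divisors of 661: [1, 661]. For each d | 661:
  d = 1: σ(1) · d(661/1) = 1 · 2 = 2
  d = 661: σ(661) · d(661/661) = 662 · 1 = 662
Summing: (σ * d)(661) = 2 + 662 = 664.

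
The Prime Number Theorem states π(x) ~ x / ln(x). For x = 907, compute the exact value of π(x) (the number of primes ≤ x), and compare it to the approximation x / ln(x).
π(907) = 155;  x/ln(x) ≈ 133.18;  relative error ≈ 14.08%.

Directly count primes up to 907: π(907) = 155. The PNT approximation gives 907/ln(907) ≈ 907/6.81014 ≈ 133.18. Relative error (π(x) − x/ln(x)) / π(x) ≈ 14.08%; the approximation is known to undercount slightly (Li(x) is a better estimate).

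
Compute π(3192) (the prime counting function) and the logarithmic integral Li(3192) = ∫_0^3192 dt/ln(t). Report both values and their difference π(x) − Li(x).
π(3192) = 452;  Li(3192) ≈ 466.65;  π(x) − Li(x) ≈ -14.65.

Direct count of primes ≤ 3192 gives π(3192) = 452. Numerical evaluation of the logarithmic integral gives Li(3192) ≈ 466.65. The difference π(x) − Li(x) ≈ -14.65 is typically negative for small/moderate x (Li(x) overestimates), though Littlewood's theorem shows this sign changes infinitely often.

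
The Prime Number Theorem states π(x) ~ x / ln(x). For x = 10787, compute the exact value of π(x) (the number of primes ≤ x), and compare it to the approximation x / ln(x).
π(10787) = 1313;  x/ln(x) ≈ 1161.63;  relative error ≈ 11.53%.

Directly count primes up to 10787: π(10787) = 1313. The PNT approximation gives 10787/ln(10787) ≈ 10787/9.28610 ≈ 1161.63. Relative error (π(x) − x/ln(x)) / π(x) ≈ 11.53%; the approximation is known to undercount slightly (Li(x) is a better estimate).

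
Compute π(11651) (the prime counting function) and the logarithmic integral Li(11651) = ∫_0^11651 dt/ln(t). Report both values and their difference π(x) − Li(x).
π(11651) = 1399;  Li(11651) ≈ 1423.88;  π(x) − Li(x) ≈ -24.88.

Direct count of primes ≤ 11651 gives π(11651) = 1399. Numerical evaluation of the logarithmic integral gives Li(11651) ≈ 1423.88. The difference π(x) − Li(x) ≈ -24.88 is typically negative for small/moderate x (Li(x) overestimates), though Littlewood's theorem shows this sign changes infinitely often.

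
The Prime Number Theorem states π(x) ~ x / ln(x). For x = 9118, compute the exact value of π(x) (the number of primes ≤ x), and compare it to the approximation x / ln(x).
π(9118) = 1130;  x/ln(x) ≈ 1000.00;  relative error ≈ 11.50%.

Directly count primes up to 9118: π(9118) = 1130. The PNT approximation gives 9118/ln(9118) ≈ 9118/9.11801 ≈ 1000.00. Relative error (π(x) − x/ln(x)) / π(x) ≈ 11.50%; the approximation is known to undercount slightly (Li(x) is a better estimate).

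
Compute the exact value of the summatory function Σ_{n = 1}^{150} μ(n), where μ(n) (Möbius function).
Σ_{n ≤ 150} μ(n) = 0

Compute μ(n) for each 1 ≤ n ≤ 150: μ(1) = 1, μ(2) = -1, μ(3) = -1, μ(4) = 0, μ(5) = -1, μ(6) = 1, μ(7) = -1, μ(8) = 0, μ(9) = 0, μ(10) = 1, μ(11) = -1, μ(12) = 0, μ(13) = -1, μ(14) = 1, μ(15) = 1, μ(16) = 0, μ(17) = -1, μ(18) = 0, μ(19) = -1, μ(20) = 0, μ(21) = 1, μ(22) = 1, μ(23) = -1, μ(24) = 0, μ(25) = 0, μ(26) = 1, μ(27) = 0, μ(28) = 0, μ(29) = -1, μ(30) = -1, μ(31) = -1, μ(32) = 0, μ(33) = 1, μ(34) = 1, μ(35) = 1, μ(36) = 0, μ(37) = -1, μ(38) = 1, μ(39) = 1, μ(40) = 0, μ(41) = -1, μ(42) = -1, μ(43) = -1, μ(44) = 0, μ(45) = 0, μ(46) = 1, μ(47) = -1, μ(48) = 0, μ(49) = 0, μ(50) = 0, μ(51) = 1, μ(52) = 0, μ(53) = -1, μ(54) = 0, μ(55) = 1, μ(56) = 0, μ(57) = 1, μ(58) = 1, μ(59) = -1, μ(60) = 0, μ(61) = -1, μ(62) = 1, μ(63) = 0, μ(64) = 0, μ(65) = 1, μ(66) = -1, μ(67) = -1, μ(68) = 0, μ(69) = 1, μ(70) = -1, μ(71) = -1, μ(72) = 0, μ(73) = -1, μ(74) = 1, μ(75) = 0, μ(76) = 0, μ(77) = 1, μ(78) = -1, μ(79) = -1, μ(80) = 0, μ(81) = 0, μ(82) = 1, μ(83) = -1, μ(84) = 0, μ(85) = 1, μ(86) = 1, μ(87) = 1, μ(88) = 0, μ(89) = -1, μ(90) = 0, μ(91) = 1, μ(92) = 0, μ(93) = 1, μ(94) = 1, μ(95) = 1, μ(96) = 0, μ(97) = -1, μ(98) = 0, μ(99) = 0, μ(100) = 0, μ(101) = -1, μ(102) = -1, μ(103) = -1, μ(104) = 0, μ(105) = -1, μ(106) = 1, μ(107) = -1, μ(108) = 0, μ(109) = -1, μ(110) = -1, μ(111) = 1, μ(112) = 0, μ(113) = -1, μ(114) = -1, μ(115) = 1, μ(116) = 0, μ(117) = 0, μ(118) = 1, μ(119) = 1, μ(120) = 0, μ(121) = 0, μ(122) = 1, μ(123) = 1, μ(124) = 0, μ(125) = 0, μ(126) = 0, μ(127) = -1, μ(128) = 0, μ(129) = 1, μ(130) = -1, μ(131) = -1, μ(132) = 0, μ(133) = 1, μ(134) = 1, μ(135) = 0, μ(136) = 0, μ(137) = -1, μ(138) = -1, μ(139) = -1, μ(140) = 0, μ(141) = 1, μ(142) = 1, μ(143) = 1, μ(144) = 0, μ(145) = 1, μ(146) = 1, μ(147) = 0, μ(148) = 0, μ(149) = -1, μ(150) = 0. Summing all 150 values: 0. (Mertens function M(x) = Σ_{n ≤ x} μ(n); on average M(x) should be small (PNT ⟺ M(x) = o(x)).)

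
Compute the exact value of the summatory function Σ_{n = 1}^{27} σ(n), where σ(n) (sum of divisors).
Σ_{n ≤ 27} σ(n) = 604

Compute σ(n) for each 1 ≤ n ≤ 27: σ(1) = 1, σ(2) = 3, σ(3) = 4, σ(4) = 7, σ(5) = 6, σ(6) = 12, σ(7) = 8, σ(8) = 15, σ(9) = 13, σ(10) = 18, σ(11) = 12, σ(12) = 28, σ(13) = 14, σ(14) = 24, σ(15) = 24, σ(16) = 31, σ(17) = 18, σ(18) = 39, σ(19) = 20, σ(20) = 42, σ(21) = 32, σ(22) = 36, σ(23) = 24, σ(24) = 60, σ(25) = 31, σ(26) = 42, σ(27) = 40. Summing all 27 values: 604. (Average order: Σ_{n ≤ x} σ(n) ~ (π²/12) x². For x = 27, (π²/12)·27² ≈ 599.58.)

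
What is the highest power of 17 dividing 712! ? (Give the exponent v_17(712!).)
v_17(712!) = 43

Legendre's formula: v_p(n!) = Σ_{k ≥ 1} ⌊n / p^k⌋. For p = 17, n = 712, the terms are:
  ⌊712/17^1⌋ = ⌊712/17⌋ = 41
  ⌊712/17^2⌋ = ⌊712/289⌋ = 2
(the next term ⌊712/17^3⌋ = 0, terminating the sum). Summing: v_17(712!) = 41 + 2 = 43.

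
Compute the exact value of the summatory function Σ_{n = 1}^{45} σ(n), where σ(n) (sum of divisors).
Σ_{n ≤ 45} σ(n) = 1686

Compute σ(n) for each 1 ≤ n ≤ 45: σ(1) = 1, σ(2) = 3, σ(3) = 4, σ(4) = 7, σ(5) = 6, σ(6) = 12, σ(7) = 8, σ(8) = 15, σ(9) = 13, σ(10) = 18, σ(11) = 12, σ(12) = 28, σ(13) = 14, σ(14) = 24, σ(15) = 24, σ(16) = 31, σ(17) = 18, σ(18) = 39, σ(19) = 20, σ(20) = 42, σ(21) = 32, σ(22) = 36, σ(23) = 24, σ(24) = 60, σ(25) = 31, σ(26) = 42, σ(27) = 40, σ(28) = 56, σ(29) = 30, σ(30) = 72, σ(31) = 32, σ(32) = 63, σ(33) = 48, σ(34) = 54, σ(35) = 48, σ(36) = 91, σ(37) = 38, σ(38) = 60, σ(39) = 56, σ(40) = 90, σ(41) = 42, σ(42) = 96, σ(43) = 44, σ(44) = 84, σ(45) = 78. Summing all 45 values: 1686. (Average order: Σ_{n ≤ x} σ(n) ~ (π²/12) x². For x = 45, (π²/12)·45² ≈ 1665.50.)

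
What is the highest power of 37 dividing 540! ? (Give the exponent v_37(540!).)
v_37(540!) = 14

Legendre's formula: v_p(n!) = Σ_{k ≥ 1} ⌊n / p^k⌋. For p = 37, n = 540, the terms are:
  ⌊540/37^1⌋ = ⌊540/37⌋ = 14
(the next term ⌊540/37^2⌋ = 0, terminating the sum). Summing: v_37(540!) = 14 = 14.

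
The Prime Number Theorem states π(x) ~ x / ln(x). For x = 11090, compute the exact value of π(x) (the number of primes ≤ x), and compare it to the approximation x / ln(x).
π(11090) = 1344;  x/ln(x) ≈ 1190.71;  relative error ≈ 11.41%.

Directly count primes up to 11090: π(11090) = 1344. The PNT approximation gives 11090/ln(11090) ≈ 11090/9.31380 ≈ 1190.71. Relative error (π(x) − x/ln(x)) / π(x) ≈ 11.41%; the approximation is known to undercount slightly (Li(x) is a better estimate).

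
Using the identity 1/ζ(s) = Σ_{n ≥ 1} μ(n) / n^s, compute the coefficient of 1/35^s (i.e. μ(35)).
μ(35) = 1

Factor n = 35 = 5 · 7. μ(n) = 0 if any exponent ≥ 2 (not squarefree); otherwise μ(n) = (−1)^{ω(n)} where ω(n) is the number of distinct prime factors. Applying: μ(35) = 1.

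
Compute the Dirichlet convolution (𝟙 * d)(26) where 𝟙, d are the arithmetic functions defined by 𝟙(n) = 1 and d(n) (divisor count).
(𝟙 * d)(26) = 9

Divisors of 26: [1, 2, 13, 26]. For each d | 26:
  d = 1: 𝟙(1) · d(26/1) = 1 · 4 = 4
  d = 2: 𝟙(2) · d(26/2) = 1 · 2 = 2
  d = 13: 𝟙(13) · d(26/13) = 1 · 2 = 2
  d = 26: 𝟙(26) · d(26/26) = 1 · 1 = 1
Summing: (𝟙 * d)(26) = 4 + 2 + 2 + 1 = 9.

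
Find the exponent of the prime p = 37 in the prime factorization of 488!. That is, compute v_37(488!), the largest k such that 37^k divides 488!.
v_37(488!) = 13

Legendre's formula: v_p(n!) = Σ_{k ≥ 1} ⌊n / p^k⌋. For p = 37, n = 488, the terms are:
  ⌊488/37^1⌋ = ⌊488/37⌋ = 13
(the next term ⌊488/37^2⌋ = 0, terminating the sum). Summing: v_37(488!) = 13 = 13.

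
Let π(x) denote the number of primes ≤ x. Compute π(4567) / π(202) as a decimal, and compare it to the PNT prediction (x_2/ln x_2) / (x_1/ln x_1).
π(4567)/π(202) = 619/46 ≈ 13.4565;  PNT prediction ≈ 14.2423.

π(202) = 46 and π(4567) = 619, so π(4567)/π(202) ≈ 13.4565. The PNT-predicted ratio is (4567/ln(4567)) / (202/ln(202)) ≈ 14.2423. The two agree to within a few percent, as expected.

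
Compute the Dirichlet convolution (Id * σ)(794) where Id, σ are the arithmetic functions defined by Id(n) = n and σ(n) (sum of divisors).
(Id * σ)(794) = 3975

Divisors of 794: [1, 2, 397, 794]. For each d | 794:
  d = 1: Id(1) · σ(794/1) = 1 · 1194 = 1194
  d = 2: Id(2) · σ(794/2) = 2 · 398 = 796
  d = 397: Id(397) · σ(794/397) = 397 · 3 = 1191
  d = 794: Id(794) · σ(794/794) = 794 · 1 = 794
Summing: (Id * σ)(794) = 1194 + 796 + 1191 + 794 = 3975.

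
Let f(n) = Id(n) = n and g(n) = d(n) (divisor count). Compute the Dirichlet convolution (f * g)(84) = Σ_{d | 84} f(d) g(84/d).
(Id * d)(84) = 495

Divisors of 84: [1, 2, 3, 4, 6, 7, 12, 14, 21, 28, 42, 84]. For each d | 84:
  d = 1: Id(1) · d(84/1) = 1 · 12 = 12
  d = 2: Id(2) · d(84/2) = 2 · 8 = 16
  d = 3: Id(3) · d(84/3) = 3 · 6 = 18
  d = 4: Id(4) · d(84/4) = 4 · 4 = 16
  d = 6: Id(6) · d(84/6) = 6 · 4 = 24
  d = 7: Id(7) · d(84/7) = 7 · 6 = 42
  d = 12: Id(12) · d(84/12) = 12 · 2 = 24
  d = 14: Id(14) · d(84/14) = 14 · 4 = 56
  d = 21: Id(21) · d(84/21) = 21 · 3 = 63
  d = 28: Id(28) · d(84/28) = 28 · 2 = 56
  d = 42: Id(42) · d(84/42) = 42 · 2 = 84
  d = 84: Id(84) · d(84/84) = 84 · 1 = 84
Summing: (Id * d)(84) = 12 + 16 + 18 + 16 + 24 + 42 + 24 + 56 + 63 + 56 + 84 + 84 = 495.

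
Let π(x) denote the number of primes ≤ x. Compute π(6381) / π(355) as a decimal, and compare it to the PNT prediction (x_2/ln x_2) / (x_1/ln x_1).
π(6381)/π(355) = 832/71 ≈ 11.7183;  PNT prediction ≈ 12.0475.

π(355) = 71 and π(6381) = 832, so π(6381)/π(355) ≈ 11.7183. The PNT-predicted ratio is (6381/ln(6381)) / (355/ln(355)) ≈ 12.0475. The two agree to within a few percent, as expected.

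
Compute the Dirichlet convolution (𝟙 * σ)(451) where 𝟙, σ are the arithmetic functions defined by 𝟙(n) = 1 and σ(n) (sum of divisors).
(𝟙 * σ)(451) = 559

Divisors of 451: [1, 11, 41, 451]. For each d | 451:
  d = 1: 𝟙(1) · σ(451/1) = 1 · 504 = 504
  d = 11: 𝟙(11) · σ(451/11) = 1 · 42 = 42
  d = 41: 𝟙(41) · σ(451/41) = 1 · 12 = 12
  d = 451: 𝟙(451) · σ(451/451) = 1 · 1 = 1
Summing: (𝟙 * σ)(451) = 504 + 42 + 12 + 1 = 559.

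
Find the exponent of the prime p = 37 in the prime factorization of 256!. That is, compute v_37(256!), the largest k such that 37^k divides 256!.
v_37(256!) = 6

Legendre's formula: v_p(n!) = Σ_{k ≥ 1} ⌊n / p^k⌋. For p = 37, n = 256, the terms are:
  ⌊256/37^1⌋ = ⌊256/37⌋ = 6
(the next term ⌊256/37^2⌋ = 0, terminating the sum). Summing: v_37(256!) = 6 = 6.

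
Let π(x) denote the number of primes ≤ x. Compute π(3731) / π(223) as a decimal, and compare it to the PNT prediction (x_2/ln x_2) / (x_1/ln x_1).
π(3731)/π(223) = 520/48 ≈ 10.8333;  PNT prediction ≈ 10.9998.

π(223) = 48 and π(3731) = 520, so π(3731)/π(223) ≈ 10.8333. The PNT-predicted ratio is (3731/ln(3731)) / (223/ln(223)) ≈ 10.9998. The two agree to within a few percent, as expected.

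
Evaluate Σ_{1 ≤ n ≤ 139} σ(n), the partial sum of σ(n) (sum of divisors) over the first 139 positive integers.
Σ_{n ≤ 139} σ(n) = 15871

Compute σ(n) for each 1 ≤ n ≤ 139: σ(1) = 1, σ(2) = 3, σ(3) = 4, σ(4) = 7, σ(5) = 6, σ(6) = 12, σ(7) = 8, σ(8) = 15, σ(9) = 13, σ(10) = 18, σ(11) = 12, σ(12) = 28, σ(13) = 14, σ(14) = 24, σ(15) = 24, σ(16) = 31, σ(17) = 18, σ(18) = 39, σ(19) = 20, σ(20) = 42, σ(21) = 32, σ(22) = 36, σ(23) = 24, σ(24) = 60, σ(25) = 31, σ(26) = 42, σ(27) = 40, σ(28) = 56, σ(29) = 30, σ(30) = 72, σ(31) = 32, σ(32) = 63, σ(33) = 48, σ(34) = 54, σ(35) = 48, σ(36) = 91, σ(37) = 38, σ(38) = 60, σ(39) = 56, σ(40) = 90, σ(41) = 42, σ(42) = 96, σ(43) = 44, σ(44) = 84, σ(45) = 78, σ(46) = 72, σ(47) = 48, σ(48) = 124, σ(49) = 57, σ(50) = 93, σ(51) = 72, σ(52) = 98, σ(53) = 54, σ(54) = 120, σ(55) = 72, σ(56) = 120, σ(57) = 80, σ(58) = 90, σ(59) = 60, σ(60) = 168, σ(61) = 62, σ(62) = 96, σ(63) = 104, σ(64) = 127, σ(65) = 84, σ(66) = 144, σ(67) = 68, σ(68) = 126, σ(69) = 96, σ(70) = 144, σ(71) = 72, σ(72) = 195, σ(73) = 74, σ(74) = 114, σ(75) = 124, σ(76) = 140, σ(77) = 96, σ(78) = 168, σ(79) = 80, σ(80) = 186, σ(81) = 121, σ(82) = 126, σ(83) = 84, σ(84) = 224, σ(85) = 108, σ(86) = 132, σ(87) = 120, σ(88) = 180, σ(89) = 90, σ(90) = 234, σ(91) = 112, σ(92) = 168, σ(93) = 128, σ(94) = 144, σ(95) = 120, σ(96) = 252, σ(97) = 98, σ(98) = 171, σ(99) = 156, σ(100) = 217, σ(101) = 102, σ(102) = 216, σ(103) = 104, σ(104) = 210, σ(105) = 192, σ(106) = 162, σ(107) = 108, σ(108) = 280, σ(109) = 110, σ(110) = 216, σ(111) = 152, σ(112) = 248, σ(113) = 114, σ(114) = 240, σ(115) = 144, σ(116) = 210, σ(117) = 182, σ(118) = 180, σ(119) = 144, σ(120) = 360, σ(121) = 133, σ(122) = 186, σ(123) = 168, σ(124) = 224, σ(125) = 156, σ(126) = 312, σ(127) = 128, σ(128) = 255, σ(129) = 176, σ(130) = 252, σ(131) = 132, σ(132) = 336, σ(133) = 160, σ(134) = 204, σ(135) = 240, σ(136) = 270, σ(137) = 138, σ(138) = 288, σ(139) = 140. Summing all 139 values: 15871. (Average order: Σ_{n ≤ x} σ(n) ~ (π²/12) x². For x = 139, (π²/12)·139² ≈ 15890.89.)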